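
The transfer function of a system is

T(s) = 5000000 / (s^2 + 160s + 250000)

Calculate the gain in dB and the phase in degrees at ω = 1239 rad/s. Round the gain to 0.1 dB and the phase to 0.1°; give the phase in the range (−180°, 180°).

11.7 dB, -171.2°

At s = jω = j1239:
quadratic: (j1239)² + 160·j1239 + 250000 = -1285121 + j198240 → |·| ≈ 1.3003e+06, ∠ ≈ 171.23°
|T| = 5000000 / 1.3003e+06 ≈ 3.8453
Gain = 20 log₁₀(3.8453) ≈ 11.70 dB
∠T = 0.00° − 171.23° = -171.23°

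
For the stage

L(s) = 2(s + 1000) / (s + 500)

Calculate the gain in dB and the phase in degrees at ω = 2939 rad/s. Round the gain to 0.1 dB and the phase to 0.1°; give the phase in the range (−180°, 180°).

At s = jω = j2939:
zero (s+1000): 1000 + j2939 → |·| = √(1000²+2939²) = √9637721 ≈ 3104.5, ∠ = arctan(2939/1000) ≈ 71.21°
pole (s+500): 500 + j2939 → |·| = √(500²+2939²) = √8887721 ≈ 2981.2, ∠ = arctan(2939/500) ≈ 80.34°
|L| = 2 · 3104.5 / 2981.2 ≈ 2.0827
Gain = 20 log₁₀(2.0827) ≈ 6.37 dB
∠L = 71.21° − 80.34° = -9.13°

6.4 dB, -9.1°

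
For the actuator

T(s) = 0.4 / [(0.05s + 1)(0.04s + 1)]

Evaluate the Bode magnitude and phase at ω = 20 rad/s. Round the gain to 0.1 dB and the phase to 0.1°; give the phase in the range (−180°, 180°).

At ω = 20 rad/s:
pole (1 + j20·0.05) = 1 + j1 → |·| ≈ 1.4142, ∠ ≈ 45.00°
pole (1 + j20·0.04) = 1 + j0.8 → |·| ≈ 1.2806, ∠ ≈ 38.66°
|T| = 0.4 · 1 / (1.4142 · 1.2806) ≈ 0.22087
Gain = 20 log₁₀(0.22087) ≈ -13.12 dB
∠T = (0°) − (45.00° + 38.66°) = -83.66°

-13.1 dB, -83.7°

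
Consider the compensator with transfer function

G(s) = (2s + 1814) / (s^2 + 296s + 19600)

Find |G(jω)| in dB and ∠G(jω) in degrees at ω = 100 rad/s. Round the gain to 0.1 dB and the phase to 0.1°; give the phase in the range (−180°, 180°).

-24.6 dB, -65.7°

Substitute s = j100:
Numerator: 2(j100) + 1814 = 1814 + j200
Denominator: (j100)^2 + 296(j100) + 19600 = 9600 + j29600
|N| = √(1814² + 200²) ≈ 1825, ∠N ≈ 6.29°
|D| = √(9600² + 29600²) ≈ 31118, ∠D ≈ 72.03°
|G| = 1825 / 31118 ≈ 0.058648
Gain = 20 log₁₀(0.058648) ≈ -24.63 dB
∠G = 6.29° − 72.03° = -65.74°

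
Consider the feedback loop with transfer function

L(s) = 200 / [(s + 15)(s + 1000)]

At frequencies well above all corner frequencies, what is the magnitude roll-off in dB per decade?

Each pole contributes −20 dB/decade at high frequency; each zero contributes +20 dB/decade.
Net: 0 zero(s) − 2 pole(s) → -40 dB/decade.

-40 dB/decade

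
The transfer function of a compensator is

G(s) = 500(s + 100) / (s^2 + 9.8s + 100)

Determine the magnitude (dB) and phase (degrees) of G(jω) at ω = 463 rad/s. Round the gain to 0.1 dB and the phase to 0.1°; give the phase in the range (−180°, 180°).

0.9 dB, -101.0°

At s = jω = j463:
zero (s+100): 100 + j463 → |·| = √(100²+463²) = √224369 ≈ 473.68, ∠ = arctan(463/100) ≈ 77.81°
quadratic: (j463)² + 9.8·j463 + 100 = -214269 + j4537.4 → |·| ≈ 2.1432e+05, ∠ ≈ 178.79°
|G| = 500 · 473.68 / 2.1432e+05 ≈ 1.1051
Gain = 20 log₁₀(1.1051) ≈ 0.87 dB
∠G = 77.81° − 178.79° = -100.98°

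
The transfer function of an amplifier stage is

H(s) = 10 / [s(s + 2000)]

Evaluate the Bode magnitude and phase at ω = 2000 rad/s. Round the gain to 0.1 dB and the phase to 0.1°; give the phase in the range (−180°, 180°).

At s = jω = j2000:
pole (s+2000): 2000 + j2000 → |·| = √(2000²+2000²) = √8000000 ≈ 2828.4, ∠ = arctan(2000/2000) ≈ 45.00°
pole at origin: |s| = 2000, ∠ = 90.00° (in denominator)
|H| = 10 / 5.6568e+06 ≈ 1.7678e-06
Gain = 20 log₁₀(1.7678e-06) ≈ -115.05 dB
∠H = 0.00° − 135.00° = -135.00°

-115.1 dB, -135.0°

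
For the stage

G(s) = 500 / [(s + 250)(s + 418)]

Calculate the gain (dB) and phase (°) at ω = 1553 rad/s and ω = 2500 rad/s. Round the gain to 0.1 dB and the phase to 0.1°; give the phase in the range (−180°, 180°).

At s = jω = j1553:
pole (s+250): 250 + j1553 → |·| = √(250²+1553²) = √2474309 ≈ 1573, ∠ = arctan(1553/250) ≈ 80.86°
pole (s+418): 418 + j1553 → |·| = √(418²+1553²) = √2586533 ≈ 1608.3, ∠ = arctan(1553/418) ≈ 74.94°
|G| = 500 / 2.5299e+06 ≈ 0.00019764
Gain = 20 log₁₀(0.00019764) ≈ -74.08 dB
∠G = 0.00° − 155.80° = -155.80°

At s = jω = j2500:
pole (s+250): 250 + j2500 → |·| = √(250²+2500²) = √6312500 ≈ 2512.5, ∠ = arctan(2500/250) ≈ 84.29°
pole (s+418): 418 + j2500 → |·| = √(418²+2500²) = √6424724 ≈ 2534.7, ∠ = arctan(2500/418) ≈ 80.51°
|G| = 500 / 6.3684e+06 ≈ 7.8513e-05
Gain = 20 log₁₀(7.8513e-05) ≈ -82.10 dB
∠G = 0.00° − 164.80° = -164.80°

ω = 1553: -74.1 dB, -155.8°; ω = 2500: -82.1 dB, -164.8°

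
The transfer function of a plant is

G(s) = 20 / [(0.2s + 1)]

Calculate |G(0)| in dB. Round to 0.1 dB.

G(0) = 20 · 1 / 1 = 20
20 log₁₀(20) ≈ 26.02 dB

26.0 dB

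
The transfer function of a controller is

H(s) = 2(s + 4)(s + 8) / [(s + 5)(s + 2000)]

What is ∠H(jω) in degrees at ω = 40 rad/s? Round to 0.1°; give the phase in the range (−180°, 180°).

At s = jω = j40:
zero (s+4): 4 + j40 → |·| = √(4²+40²) = √1616 ≈ 40.2, ∠ = arctan(40/4) ≈ 84.29°
zero (s+8): 8 + j40 → |·| = √(8²+40²) = √1664 ≈ 40.792, ∠ = arctan(40/8) ≈ 78.69°
pole (s+5): 5 + j40 → |·| = √(5²+40²) = √1625 ≈ 40.311, ∠ = arctan(40/5) ≈ 82.87°
pole (s+2000): 2000 + j40 → |·| = √(2000²+40²) = √4001600 ≈ 2000.4, ∠ = arctan(40/2000) ≈ 1.15°
∠H = 162.98° − 84.02° = 78.96°

79.0°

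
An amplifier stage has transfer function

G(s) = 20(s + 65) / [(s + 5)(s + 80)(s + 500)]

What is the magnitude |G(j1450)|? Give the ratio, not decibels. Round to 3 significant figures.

At s = jω = j1450:
zero (s+65): 65 + j1450 → |·| = √(65²+1450²) = √2106725 ≈ 1451.5, ∠ = arctan(1450/65) ≈ 87.43°
pole (s+5): 5 + j1450 → |·| = √(5²+1450²) = √2102525 ≈ 1450, ∠ = arctan(1450/5) ≈ 89.80°
pole (s+80): 80 + j1450 → |·| = √(80²+1450²) = √2108900 ≈ 1452.2, ∠ = arctan(1450/80) ≈ 86.84°
pole (s+500): 500 + j1450 → |·| = √(500²+1450²) = √2352500 ≈ 1533.8, ∠ = arctan(1450/500) ≈ 70.97°
|G| = 20 · 1451.5 / 3.2297e+09 ≈ 8.9885e-06

8.99e-06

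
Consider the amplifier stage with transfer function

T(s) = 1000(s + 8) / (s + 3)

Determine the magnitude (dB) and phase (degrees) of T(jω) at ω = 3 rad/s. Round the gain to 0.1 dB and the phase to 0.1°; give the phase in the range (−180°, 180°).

At s = jω = j3:
zero (s+8): 8 + j3 → |·| = √(8²+3²) = √73 ≈ 8.544, ∠ = arctan(3/8) ≈ 20.56°
pole (s+3): 3 + j3 → |·| = √(3²+3²) = √18 ≈ 4.2426, ∠ = arctan(3/3) ≈ 45.00°
|T| = 1000 · 8.544 / 4.2426 ≈ 2013.9
Gain = 20 log₁₀(2013.9) ≈ 66.08 dB
∠T = 20.56° − 45.00° = -24.44°

66.1 dB, -24.4°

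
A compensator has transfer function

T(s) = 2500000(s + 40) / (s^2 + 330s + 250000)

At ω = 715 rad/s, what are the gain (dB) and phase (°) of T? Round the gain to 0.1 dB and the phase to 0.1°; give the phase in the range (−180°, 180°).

74.1 dB, -51.1°

At s = jω = j715:
zero (s+40): 40 + j715 → |·| = √(40²+715²) = √512825 ≈ 716.12, ∠ = arctan(715/40) ≈ 86.80°
quadratic: (j715)² + 330·j715 + 250000 = -261225 + j235950 → |·| ≈ 3.5201e+05, ∠ ≈ 137.91°
|T| = 2500000 · 716.12 / 3.5201e+05 ≈ 5085.9
Gain = 20 log₁₀(5085.9) ≈ 74.13 dB
∠T = 86.80° − 137.91° = -51.11°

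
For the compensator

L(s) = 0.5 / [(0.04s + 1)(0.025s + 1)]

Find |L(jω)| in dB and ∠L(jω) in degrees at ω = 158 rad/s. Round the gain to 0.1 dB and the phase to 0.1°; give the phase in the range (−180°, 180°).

-34.3 dB, -156.8°

At ω = 158 rad/s:
pole (1 + j158·0.04) = 1 + j6.32 → |·| ≈ 6.3986, ∠ ≈ 81.01°
pole (1 + j158·0.025) = 1 + j3.95 → |·| ≈ 4.0746, ∠ ≈ 75.79°
|L| = 0.5 · 1 / (6.3986 · 4.0746) ≈ 0.019178
Gain = 20 log₁₀(0.019178) ≈ -34.34 dB
∠L = (0°) − (81.01° + 75.79°) = -156.80°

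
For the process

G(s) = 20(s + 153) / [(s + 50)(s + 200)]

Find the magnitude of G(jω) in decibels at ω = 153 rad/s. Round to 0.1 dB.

At s = jω = j153:
zero (s+153): 153 + j153 → |·| = √(153²+153²) = √46818 ≈ 216.37, ∠ = arctan(153/153) ≈ 45.00°
pole (s+50): 50 + j153 → |·| = √(50²+153²) = √25909 ≈ 160.96, ∠ = arctan(153/50) ≈ 71.90°
pole (s+200): 200 + j153 → |·| = √(200²+153²) = √63409 ≈ 251.81, ∠ = arctan(153/200) ≈ 37.42°
|G| = 20 · 216.37 / 40531 ≈ 0.10677
Gain = 20 log₁₀(0.10677) ≈ -19.43 dB

-19.4 dB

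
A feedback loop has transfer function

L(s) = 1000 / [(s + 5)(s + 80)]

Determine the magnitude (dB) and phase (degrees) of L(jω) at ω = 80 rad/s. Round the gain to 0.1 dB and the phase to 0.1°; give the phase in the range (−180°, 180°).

At s = jω = j80:
pole (s+5): 5 + j80 → |·| = √(5²+80²) = √6425 ≈ 80.156, ∠ = arctan(80/5) ≈ 86.42°
pole (s+80): 80 + j80 → |·| = √(80²+80²) = √12800 ≈ 113.14, ∠ = arctan(80/80) ≈ 45.00°
|L| = 1000 / 9068.8 ≈ 0.11027
Gain = 20 log₁₀(0.11027) ≈ -19.15 dB
∠L = 0.00° − 131.42° = -131.42°

-19.2 dB, -131.4°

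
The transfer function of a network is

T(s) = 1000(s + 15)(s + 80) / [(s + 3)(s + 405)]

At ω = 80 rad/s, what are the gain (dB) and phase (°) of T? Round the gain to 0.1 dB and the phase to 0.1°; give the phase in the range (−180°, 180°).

At s = jω = j80:
zero (s+15): 15 + j80 → |·| = √(15²+80²) = √6625 ≈ 81.394, ∠ = arctan(80/15) ≈ 79.38°
zero (s+80): 80 + j80 → |·| = √(80²+80²) = √12800 ≈ 113.14, ∠ = arctan(80/80) ≈ 45.00°
pole (s+3): 3 + j80 → |·| = √(3²+80²) = √6409 ≈ 80.056, ∠ = arctan(80/3) ≈ 87.85°
pole (s+405): 405 + j80 → |·| = √(405²+80²) = √170425 ≈ 412.83, ∠ = arctan(80/405) ≈ 11.17°
|T| = 1000 · 9208.9 / 33050 ≈ 278.64
Gain = 20 log₁₀(278.64) ≈ 48.90 dB
∠T = 124.38° − 99.02° = 25.36°

48.9 dB, 25.4°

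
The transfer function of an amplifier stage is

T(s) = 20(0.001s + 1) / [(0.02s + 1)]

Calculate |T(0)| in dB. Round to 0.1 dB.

T(0) = 20 · 1 / 1 = 20
20 log₁₀(20) ≈ 26.02 dB

26.0 dB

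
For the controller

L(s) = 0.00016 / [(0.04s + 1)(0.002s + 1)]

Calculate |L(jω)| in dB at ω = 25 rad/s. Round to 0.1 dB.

-78.9 dB

At ω = 25 rad/s:
pole (1 + j25·0.04) = 1 + j1 → |·| ≈ 1.4142, ∠ ≈ 45.00°
pole (1 + j25·0.002) = 1 + j0.05 → |·| ≈ 1.0012, ∠ ≈ 2.86°
|L| = 0.00016 · 1 / (1.4142 · 1.0012) ≈ 0.000113
Gain = 20 log₁₀(0.000113) ≈ -78.94 dB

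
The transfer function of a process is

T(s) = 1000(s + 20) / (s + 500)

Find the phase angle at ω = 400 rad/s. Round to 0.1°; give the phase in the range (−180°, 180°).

At s = jω = j400:
zero (s+20): 20 + j400 → |·| = √(20²+400²) = √160400 ≈ 400.5, ∠ = arctan(400/20) ≈ 87.14°
pole (s+500): 500 + j400 → |·| = √(500²+400²) = √410000 ≈ 640.31, ∠ = arctan(400/500) ≈ 38.66°
∠T = 87.14° − 38.66° = 48.48°

48.5°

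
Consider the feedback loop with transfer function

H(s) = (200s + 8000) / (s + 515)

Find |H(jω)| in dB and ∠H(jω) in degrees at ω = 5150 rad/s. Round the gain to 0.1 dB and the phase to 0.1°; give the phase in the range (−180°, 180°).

Substitute s = j5150:
Numerator: 200(j5150) + 8000 = 8000 + j1030000
Denominator: (j5150) + 515 = 515 + j5150
|N| = √(8000² + 1030000²) ≈ 1.03e+06, ∠N ≈ 89.55°
|D| = √(515² + 5150²) ≈ 5175.7, ∠D ≈ 84.29°
|H| = 1.03e+06 / 5175.7 ≈ 199.01
Gain = 20 log₁₀(199.01) ≈ 45.98 dB
∠H = 89.55° − 84.29° = 5.26°

46.0 dB, 5.3°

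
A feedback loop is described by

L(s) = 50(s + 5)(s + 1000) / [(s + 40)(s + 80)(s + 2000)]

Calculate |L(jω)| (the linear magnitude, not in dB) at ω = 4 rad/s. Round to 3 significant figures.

At s = jω = j4:
zero (s+5): 5 + j4 → |·| = √(5²+4²) = √41 ≈ 6.4031, ∠ = arctan(4/5) ≈ 38.66°
zero (s+1000): 1000 + j4 → |·| = √(1000²+4²) = √1000016 ≈ 1000, ∠ = arctan(4/1000) ≈ 0.23°
pole (s+40): 40 + j4 → |·| = √(40²+4²) = √1616 ≈ 40.2, ∠ = arctan(4/40) ≈ 5.71°
pole (s+80): 80 + j4 → |·| = √(80²+4²) = √6416 ≈ 80.1, ∠ = arctan(4/80) ≈ 2.86°
pole (s+2000): 2000 + j4 → |·| = √(2000²+4²) = √4000016 ≈ 2000, ∠ = arctan(4/2000) ≈ 0.11°
|L| = 50 · 6403.1 / 6.44e+06 ≈ 0.049714

0.0497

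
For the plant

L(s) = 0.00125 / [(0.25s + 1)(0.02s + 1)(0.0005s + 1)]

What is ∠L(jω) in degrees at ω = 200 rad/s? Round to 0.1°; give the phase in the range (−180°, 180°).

At ω = 200 rad/s:
pole (1 + j200·0.25) = 1 + j50 → |·| ≈ 50.01, ∠ ≈ 88.85°
pole (1 + j200·0.02) = 1 + j4 → |·| ≈ 4.1231, ∠ ≈ 75.96°
pole (1 + j200·0.0005) = 1 + j0.1 → |·| ≈ 1.005, ∠ ≈ 5.71°
∠L = (0°) − (88.85° + 75.96° + 5.71°) = -170.52°

-170.5°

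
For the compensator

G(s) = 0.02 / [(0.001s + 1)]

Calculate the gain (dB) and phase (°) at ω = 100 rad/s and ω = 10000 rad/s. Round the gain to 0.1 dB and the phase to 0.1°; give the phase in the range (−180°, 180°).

At ω = 100 rad/s:
pole (1 + j100·0.001) = 1 + j0.1 → |·| ≈ 1.005, ∠ ≈ 5.71°
|G| = 0.02 · 1 / (1.005) ≈ 0.0199
Gain = 20 log₁₀(0.0199) ≈ -34.02 dB
∠G = (0°) − (5.71°) = -5.71°

At ω = 10000 rad/s:
pole (1 + j10000·0.001) = 1 + j10 → |·| ≈ 10.05, ∠ ≈ 84.29°
|G| = 0.02 · 1 / (10.05) ≈ 0.00199
Gain = 20 log₁₀(0.00199) ≈ -54.02 dB
∠G = (0°) − (84.29°) = -84.29°

ω = 100: -34.0 dB, -5.7°; ω = 10000: -54.0 dB, -84.3°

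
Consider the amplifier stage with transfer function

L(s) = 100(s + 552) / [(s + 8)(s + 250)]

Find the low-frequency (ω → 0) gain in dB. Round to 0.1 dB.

L(0) = 100·552 / (8·250) = 27.6
20 log₁₀(27.6) ≈ 28.82 dB

28.8 dB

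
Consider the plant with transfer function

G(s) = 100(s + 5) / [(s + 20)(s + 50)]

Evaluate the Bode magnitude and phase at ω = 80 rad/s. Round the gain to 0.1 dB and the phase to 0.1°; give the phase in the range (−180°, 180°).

At s = jω = j80:
zero (s+5): 5 + j80 → |·| = √(5²+80²) = √6425 ≈ 80.156, ∠ = arctan(80/5) ≈ 86.42°
pole (s+20): 20 + j80 → |·| = √(20²+80²) = √6800 ≈ 82.462, ∠ = arctan(80/20) ≈ 75.96°
pole (s+50): 50 + j80 → |·| = √(50²+80²) = √8900 ≈ 94.34, ∠ = arctan(80/50) ≈ 57.99°
|G| = 100 · 80.156 / 7779.5 ≈ 1.0303
Gain = 20 log₁₀(1.0303) ≈ 0.26 dB
∠G = 86.42° − 133.95° = -47.53°

0.3 dB, -47.5°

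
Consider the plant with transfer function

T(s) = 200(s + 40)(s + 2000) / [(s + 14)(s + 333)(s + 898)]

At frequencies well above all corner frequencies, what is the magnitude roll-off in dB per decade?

-20 dB/decade

Each pole contributes −20 dB/decade at high frequency; each zero contributes +20 dB/decade.
Net: 2 zero(s) − 3 pole(s) → -20 dB/decade.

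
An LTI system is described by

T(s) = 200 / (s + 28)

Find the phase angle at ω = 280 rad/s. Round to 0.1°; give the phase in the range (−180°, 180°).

At s = jω = j280:
pole (s+28): 28 + j280 → |·| = √(28²+280²) = √79184 ≈ 281.4, ∠ = arctan(280/28) ≈ 84.29°
∠T = 0.00° − 84.29° = -84.29°

-84.3°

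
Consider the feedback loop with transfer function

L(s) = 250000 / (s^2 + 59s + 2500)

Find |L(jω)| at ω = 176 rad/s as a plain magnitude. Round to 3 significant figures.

At s = jω = j176:
quadratic: (j176)² + 59·j176 + 2500 = -28476 + j10384 → |·| ≈ 30310, ∠ ≈ 159.97°
|L| = 250000 / 30310 ≈ 8.2481

8.25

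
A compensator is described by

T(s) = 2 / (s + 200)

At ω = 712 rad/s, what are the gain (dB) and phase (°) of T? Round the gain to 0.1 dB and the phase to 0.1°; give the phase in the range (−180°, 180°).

At s = jω = j712:
pole (s+200): 200 + j712 → |·| = √(200²+712²) = √546944 ≈ 739.56, ∠ = arctan(712/200) ≈ 74.31°
|T| = 2 / 739.56 ≈ 0.0027043
Gain = 20 log₁₀(0.0027043) ≈ -51.36 dB
∠T = 0.00° − 74.31° = -74.31°

-51.4 dB, -74.3°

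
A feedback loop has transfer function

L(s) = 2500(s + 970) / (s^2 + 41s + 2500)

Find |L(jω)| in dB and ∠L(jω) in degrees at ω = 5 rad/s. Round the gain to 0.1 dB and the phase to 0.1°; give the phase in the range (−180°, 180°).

At s = jω = j5:
zero (s+970): 970 + j5 → |·| = √(970²+5²) = √940925 ≈ 970.01, ∠ = arctan(5/970) ≈ 0.30°
quadratic: (j5)² + 41·j5 + 2500 = 2475 + j205 → |·| ≈ 2483.5, ∠ ≈ 4.73°
|L| = 2500 · 970.01 / 2483.5 ≈ 976.45
Gain = 20 log₁₀(976.45) ≈ 59.79 dB
∠L = 0.30° − 4.73° = -4.43°

59.8 dB, -4.4°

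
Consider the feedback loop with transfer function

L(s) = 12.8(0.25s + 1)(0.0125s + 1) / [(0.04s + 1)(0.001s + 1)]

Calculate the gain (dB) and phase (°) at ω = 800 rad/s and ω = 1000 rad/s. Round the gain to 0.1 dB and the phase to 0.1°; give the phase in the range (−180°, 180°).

At ω = 800 rad/s:
zero (1 + j800·0.25) = 1 + j200 → |·| ≈ 200, ∠ ≈ 89.71°
zero (1 + j800·0.0125) = 1 + j10 → |·| ≈ 10.05, ∠ ≈ 84.29°
pole (1 + j800·0.04) = 1 + j32 → |·| ≈ 32.016, ∠ ≈ 88.21°
pole (1 + j800·0.001) = 1 + j0.8 → |·| ≈ 1.2806, ∠ ≈ 38.66°
|L| = 12.8 · 200 · 10.05 / (32.016 · 1.2806) ≈ 627.52
Gain = 20 log₁₀(627.52) ≈ 55.95 dB
∠L = (89.71° + 84.29°) − (88.21° + 38.66°) = 47.13°

At ω = 1000 rad/s:
zero (1 + j1000·0.25) = 1 + j250 → |·| ≈ 250, ∠ ≈ 89.77°
zero (1 + j1000·0.0125) = 1 + j12.5 → |·| ≈ 12.54, ∠ ≈ 85.43°
pole (1 + j1000·0.04) = 1 + j40 → |·| ≈ 40.012, ∠ ≈ 88.57°
pole (1 + j1000·0.001) = 1 + j1 → |·| ≈ 1.4142, ∠ ≈ 45.00°
|L| = 12.8 · 250 · 12.54 / (40.012 · 1.4142) ≈ 709.16
Gain = 20 log₁₀(709.16) ≈ 57.01 dB
∠L = (89.77° + 85.43°) − (88.57° + 45.00°) = 41.63°

ω = 800: 56.0 dB, 47.1°; ω = 1000: 57.0 dB, 41.6°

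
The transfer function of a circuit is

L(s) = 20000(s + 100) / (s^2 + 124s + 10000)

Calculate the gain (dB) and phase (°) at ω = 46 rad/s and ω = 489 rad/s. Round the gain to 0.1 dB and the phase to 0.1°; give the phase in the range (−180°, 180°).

ω = 46: 47.1 dB, -11.2°; ω = 489: 32.5 dB, -86.7°

At s = jω = j46:
zero (s+100): 100 + j46 → |·| = √(100²+46²) = √12116 ≈ 110.07, ∠ = arctan(46/100) ≈ 24.70°
quadratic: (j46)² + 124·j46 + 10000 = 7884 + j5704 → |·| ≈ 9731, ∠ ≈ 35.89°
|L| = 20000 · 110.07 / 9731 ≈ 226.23
Gain = 20 log₁₀(226.23) ≈ 47.09 dB
∠L = 24.70° − 35.89° = -11.19°

At s = jω = j489:
zero (s+100): 100 + j489 → |·| = √(100²+489²) = √249121 ≈ 499.12, ∠ = arctan(489/100) ≈ 78.44°
quadratic: (j489)² + 124·j489 + 10000 = -229121 + j60636 → |·| ≈ 2.3701e+05, ∠ ≈ 165.18°
|L| = 20000 · 499.12 / 2.3701e+05 ≈ 42.118
Gain = 20 log₁₀(42.118) ≈ 32.49 dB
∠L = 78.44° − 165.18° = -86.74°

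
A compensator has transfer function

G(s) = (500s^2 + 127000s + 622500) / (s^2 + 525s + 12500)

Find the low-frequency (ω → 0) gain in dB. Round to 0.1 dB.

G(0) = 622500 / 12500 = 49.8
20 log₁₀(49.8) ≈ 33.94 dB

33.9 dB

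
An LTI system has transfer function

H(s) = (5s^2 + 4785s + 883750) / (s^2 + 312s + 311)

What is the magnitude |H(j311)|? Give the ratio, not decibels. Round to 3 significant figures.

11.3

Substitute s = j311:
Numerator: 5(j311)^2 + 4785(j311) + 883750 = 400145 + j1488135
Denominator: (j311)^2 + 312(j311) + 311 = -96410 + j97032
|N| = √(400145² + 1488135²) ≈ 1.541e+06, ∠N ≈ 74.95°
|D| = √(96410² + 97032²) ≈ 1.3678e+05, ∠D ≈ 134.82°
|H| = 1.541e+06 / 1.3678e+05 ≈ 11.266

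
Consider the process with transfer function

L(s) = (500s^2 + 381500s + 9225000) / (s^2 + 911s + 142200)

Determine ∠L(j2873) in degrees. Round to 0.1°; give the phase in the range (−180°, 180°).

3.0°

Substitute s = j2873:
Numerator: 500(j2873)^2 + 381500(j2873) + 9225000 = -4117839500 + j1096049500
Denominator: (j2873)^2 + 911(j2873) + 142200 = -8111929 + j2617303
|N| = √(4117839500² + 1096049500²) ≈ 4.2612e+09, ∠N ≈ 165.10°
|D| = √(8111929² + 2617303²) ≈ 8.5237e+06, ∠D ≈ 162.12°
∠L = 165.10° − 162.12° = 2.98°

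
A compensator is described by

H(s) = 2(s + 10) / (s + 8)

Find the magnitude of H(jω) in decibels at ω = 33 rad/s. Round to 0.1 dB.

6.2 dB

At s = jω = j33:
zero (s+10): 10 + j33 → |·| = √(10²+33²) = √1189 ≈ 34.482, ∠ = arctan(33/10) ≈ 73.14°
pole (s+8): 8 + j33 → |·| = √(8²+33²) = √1153 ≈ 33.956, ∠ = arctan(33/8) ≈ 76.37°
|H| = 2 · 34.482 / 33.956 ≈ 2.031
Gain = 20 log₁₀(2.031) ≈ 6.15 dB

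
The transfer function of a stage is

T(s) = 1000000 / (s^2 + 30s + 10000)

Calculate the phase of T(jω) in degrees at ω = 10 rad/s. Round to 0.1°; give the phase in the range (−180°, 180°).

-1.7°

At s = jω = j10:
quadratic: (j10)² + 30·j10 + 10000 = 9900 + j300 → |·| ≈ 9904.5, ∠ ≈ 1.74°
∠T = 0.00° − 1.74° = -1.74°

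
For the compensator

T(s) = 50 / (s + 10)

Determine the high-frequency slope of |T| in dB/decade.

Each pole contributes −20 dB/decade at high frequency; each zero contributes +20 dB/decade.
Net: 0 zero(s) − 1 pole(s) → -20 dB/decade.

-20 dB/decade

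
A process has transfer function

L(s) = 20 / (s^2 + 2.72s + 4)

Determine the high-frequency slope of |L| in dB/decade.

-40 dB/decade

Each pole contributes −20 dB/decade at high frequency; each zero contributes +20 dB/decade.
Net: 0 zero(s) − 2 pole(s) → -40 dB/decade.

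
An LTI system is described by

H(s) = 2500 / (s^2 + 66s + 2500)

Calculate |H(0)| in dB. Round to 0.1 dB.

H(0) = 2500 / 2500 = 1
20 log₁₀(1) ≈ 0.00 dB

0.0 dB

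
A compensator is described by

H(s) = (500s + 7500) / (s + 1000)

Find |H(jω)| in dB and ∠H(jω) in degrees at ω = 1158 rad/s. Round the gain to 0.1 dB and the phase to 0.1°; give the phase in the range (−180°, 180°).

51.6 dB, 40.1°

Substitute s = j1158:
Numerator: 500(j1158) + 7500 = 7500 + j579000
Denominator: (j1158) + 1000 = 1000 + j1158
|N| = √(7500² + 579000²) ≈ 5.7905e+05, ∠N ≈ 89.26°
|D| = √(1000² + 1158²) ≈ 1530, ∠D ≈ 49.19°
|H| = 5.7905e+05 / 1530 ≈ 378.46
Gain = 20 log₁₀(378.46) ≈ 51.56 dB
∠H = 89.26° − 49.19° = 40.07°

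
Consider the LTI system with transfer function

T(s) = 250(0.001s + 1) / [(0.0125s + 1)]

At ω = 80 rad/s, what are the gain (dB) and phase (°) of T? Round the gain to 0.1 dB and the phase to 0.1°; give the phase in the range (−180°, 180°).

45.0 dB, -40.4°

At ω = 80 rad/s:
zero (1 + j80·0.001) = 1 + j0.08 → |·| ≈ 1.0032, ∠ ≈ 4.57°
pole (1 + j80·0.0125) = 1 + j1 → |·| ≈ 1.4142, ∠ ≈ 45.00°
|T| = 250 · 1.0032 / (1.4142) ≈ 177.34
Gain = 20 log₁₀(177.34) ≈ 44.98 dB
∠T = (4.57°) − (45.00°) = -40.43°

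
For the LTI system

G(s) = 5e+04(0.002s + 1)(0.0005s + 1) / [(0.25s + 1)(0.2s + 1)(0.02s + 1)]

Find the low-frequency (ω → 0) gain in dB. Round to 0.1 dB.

94.0 dB

G(0) = 5e+04 · 1 / 1 = 50000
20 log₁₀(50000) ≈ 93.98 dB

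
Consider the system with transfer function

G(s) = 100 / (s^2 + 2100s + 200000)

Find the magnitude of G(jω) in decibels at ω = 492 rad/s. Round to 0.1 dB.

-80.3 dB

Substitute s = j492:
Numerator: 100 = 100 + j0
Denominator: (j492)^2 + 2100(j492) + 200000 = -42064 + j1033200
|N| = √(100² + 0²) ≈ 100, ∠N ≈ 0.00°
|D| = √(42064² + 1033200²) ≈ 1.0341e+06, ∠D ≈ 92.33°
|G| = 100 / 1.0341e+06 ≈ 9.6702e-05
Gain = 20 log₁₀(9.6702e-05) ≈ -80.29 dB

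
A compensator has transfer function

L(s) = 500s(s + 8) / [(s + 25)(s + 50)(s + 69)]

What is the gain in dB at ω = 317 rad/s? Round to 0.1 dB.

At s = jω = j317:
zero (s+8): 8 + j317 → |·| = √(8²+317²) = √100553 ≈ 317.1, ∠ = arctan(317/8) ≈ 88.55°
zero at origin: s = j317 → |·| = 317, ∠ = 90.00°
pole (s+25): 25 + j317 → |·| = √(25²+317²) = √101114 ≈ 317.98, ∠ = arctan(317/25) ≈ 85.49°
pole (s+50): 50 + j317 → |·| = √(50²+317²) = √102989 ≈ 320.92, ∠ = arctan(317/50) ≈ 81.04°
pole (s+69): 69 + j317 → |·| = √(69²+317²) = √105250 ≈ 324.42, ∠ = arctan(317/69) ≈ 77.72°
|L| = 500 · 1.0052e+05 / 3.3106e+07 ≈ 1.5182
Gain = 20 log₁₀(1.5182) ≈ 3.63 dB

3.6 dB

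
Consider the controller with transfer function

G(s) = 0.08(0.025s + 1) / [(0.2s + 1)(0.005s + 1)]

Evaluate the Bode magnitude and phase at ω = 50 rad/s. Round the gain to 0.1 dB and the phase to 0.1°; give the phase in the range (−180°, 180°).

-38.2 dB, -47.0°

At ω = 50 rad/s:
zero (1 + j50·0.025) = 1 + j1.25 → |·| ≈ 1.6008, ∠ ≈ 51.34°
pole (1 + j50·0.2) = 1 + j10 → |·| ≈ 10.05, ∠ ≈ 84.29°
pole (1 + j50·0.005) = 1 + j0.25 → |·| ≈ 1.0308, ∠ ≈ 14.04°
|G| = 0.08 · 1.6008 / (10.05 · 1.0308) ≈ 0.012362
Gain = 20 log₁₀(0.012362) ≈ -38.16 dB
∠G = (51.34°) − (84.29° + 14.04°) = -46.99°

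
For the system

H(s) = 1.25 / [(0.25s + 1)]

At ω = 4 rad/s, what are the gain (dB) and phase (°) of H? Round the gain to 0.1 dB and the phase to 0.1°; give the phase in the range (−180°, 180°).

-1.1 dB, -45.0°

At ω = 4 rad/s:
pole (1 + j4·0.25) = 1 + j1 → |·| ≈ 1.4142, ∠ ≈ 45.00°
|H| = 1.25 · 1 / (1.4142) ≈ 0.88389
Gain = 20 log₁₀(0.88389) ≈ -1.07 dB
∠H = (0°) − (45.00°) = -45.00°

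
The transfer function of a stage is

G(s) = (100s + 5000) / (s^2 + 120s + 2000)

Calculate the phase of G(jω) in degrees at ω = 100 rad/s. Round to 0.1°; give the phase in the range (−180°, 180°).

Substitute s = j100:
Numerator: 100(j100) + 5000 = 5000 + j10000
Denominator: (j100)^2 + 120(j100) + 2000 = -8000 + j12000
|N| = √(5000² + 10000²) ≈ 11180, ∠N ≈ 63.43°
|D| = √(8000² + 12000²) ≈ 14422, ∠D ≈ 123.69°
∠G = 63.43° − 123.69° = -60.26°

-60.3°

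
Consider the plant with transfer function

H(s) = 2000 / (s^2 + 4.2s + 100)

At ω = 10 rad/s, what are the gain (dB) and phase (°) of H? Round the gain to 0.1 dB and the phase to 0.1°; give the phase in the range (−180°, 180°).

At s = jω = j10:
quadratic: (j10)² + 4.2·j10 + 100 = 0 + j42 → |·| ≈ 42, ∠ ≈ 90.00°
|H| = 2000 / 42 ≈ 47.619
Gain = 20 log₁₀(47.619) ≈ 33.56 dB
∠H = 0.00° − 90.00° = -90.00°

33.6 dB, -90.0°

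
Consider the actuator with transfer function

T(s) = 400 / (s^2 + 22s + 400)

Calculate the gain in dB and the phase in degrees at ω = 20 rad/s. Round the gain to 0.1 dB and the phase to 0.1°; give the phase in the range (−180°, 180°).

At s = jω = j20:
quadratic: (j20)² + 22·j20 + 400 = 0 + j440 → |·| ≈ 440, ∠ ≈ 90.00°
|T| = 400 / 440 ≈ 0.90909
Gain = 20 log₁₀(0.90909) ≈ -0.83 dB
∠T = 0.00° − 90.00° = -90.00°

-0.8 dB, -90.0°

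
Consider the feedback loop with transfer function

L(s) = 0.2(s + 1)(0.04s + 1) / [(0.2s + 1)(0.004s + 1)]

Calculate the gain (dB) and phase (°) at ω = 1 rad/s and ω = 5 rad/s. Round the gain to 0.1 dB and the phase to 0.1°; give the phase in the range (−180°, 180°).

ω = 1: -11.1 dB, 35.8°; ω = 5: -2.7 dB, 43.9°

At ω = 1 rad/s:
zero (1 + j1·1) = 1 + j1 → |·| ≈ 1.4142, ∠ ≈ 45.00°
zero (1 + j1·0.04) = 1 + j0.04 → |·| ≈ 1.0008, ∠ ≈ 2.29°
pole (1 + j1·0.2) = 1 + j0.2 → |·| ≈ 1.0198, ∠ ≈ 11.31°
pole (1 + j1·0.004) = 1 + j0.004 → |·| ≈ 1, ∠ ≈ 0.23°
|L| = 0.2 · 1.4142 · 1.0008 / (1.0198 · 1) ≈ 0.27757
Gain = 20 log₁₀(0.27757) ≈ -11.13 dB
∠L = (45.00° + 2.29°) − (11.31° + 0.23°) = 35.75°

At ω = 5 rad/s:
zero (1 + j5·1) = 1 + j5 → |·| ≈ 5.099, ∠ ≈ 78.69°
zero (1 + j5·0.04) = 1 + j0.2 → |·| ≈ 1.0198, ∠ ≈ 11.31°
pole (1 + j5·0.2) = 1 + j1 → |·| ≈ 1.4142, ∠ ≈ 45.00°
pole (1 + j5·0.004) = 1 + j0.02 → |·| ≈ 1.0002, ∠ ≈ 1.15°
|L| = 0.2 · 5.099 · 1.0198 / (1.4142 · 1.0002) ≈ 0.73525
Gain = 20 log₁₀(0.73525) ≈ -2.67 dB
∠L = (78.69° + 11.31°) − (45.00° + 1.15°) = 43.85°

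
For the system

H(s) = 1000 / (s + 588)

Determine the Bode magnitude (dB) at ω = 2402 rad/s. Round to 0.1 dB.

At s = jω = j2402:
pole (s+588): 588 + j2402 → |·| = √(588²+2402²) = √6115348 ≈ 2472.9, ∠ = arctan(2402/588) ≈ 76.24°
|H| = 1000 / 2472.9 ≈ 0.40438
Gain = 20 log₁₀(0.40438) ≈ -7.86 dB

-7.9 dB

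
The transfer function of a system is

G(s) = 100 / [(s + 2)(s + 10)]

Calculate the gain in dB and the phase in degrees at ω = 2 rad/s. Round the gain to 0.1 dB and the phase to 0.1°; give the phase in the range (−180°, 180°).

At s = jω = j2:
pole (s+2): 2 + j2 → |·| = √(2²+2²) = √8 ≈ 2.8284, ∠ = arctan(2/2) ≈ 45.00°
pole (s+10): 10 + j2 → |·| = √(10²+2²) = √104 ≈ 10.198, ∠ = arctan(2/10) ≈ 11.31°
|G| = 100 / 28.844 ≈ 3.4669
Gain = 20 log₁₀(3.4669) ≈ 10.80 dB
∠G = 0.00° − 56.31° = -56.31°

10.8 dB, -56.3°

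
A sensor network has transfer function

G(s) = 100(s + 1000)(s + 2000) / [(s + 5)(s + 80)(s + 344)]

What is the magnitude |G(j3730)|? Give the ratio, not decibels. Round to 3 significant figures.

0.0314

At s = jω = j3730:
zero (s+1000): 1000 + j3730 → |·| = √(1000²+3730²) = √14912900 ≈ 3861.7, ∠ = arctan(3730/1000) ≈ 74.99°
zero (s+2000): 2000 + j3730 → |·| = √(2000²+3730²) = √17912900 ≈ 4232.4, ∠ = arctan(3730/2000) ≈ 61.80°
pole (s+5): 5 + j3730 → |·| = √(5²+3730²) = √13912925 ≈ 3730, ∠ = arctan(3730/5) ≈ 89.92°
pole (s+80): 80 + j3730 → |·| = √(80²+3730²) = √13919300 ≈ 3730.9, ∠ = arctan(3730/80) ≈ 88.77°
pole (s+344): 344 + j3730 → |·| = √(344²+3730²) = √14031236 ≈ 3745.8, ∠ = arctan(3730/344) ≈ 84.73°
|G| = 100 · 1.6344e+07 / 5.2128e+10 ≈ 0.031354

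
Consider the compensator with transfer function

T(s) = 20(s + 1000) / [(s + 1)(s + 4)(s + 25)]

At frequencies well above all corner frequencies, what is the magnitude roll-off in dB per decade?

Each pole contributes −20 dB/decade at high frequency; each zero contributes +20 dB/decade.
Net: 1 zero(s) − 3 pole(s) → -40 dB/decade.

-40 dB/decade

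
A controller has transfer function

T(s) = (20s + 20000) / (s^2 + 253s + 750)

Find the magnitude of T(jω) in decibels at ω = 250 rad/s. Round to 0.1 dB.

Substitute s = j250:
Numerator: 20(j250) + 20000 = 20000 + j5000
Denominator: (j250)^2 + 253(j250) + 750 = -61750 + j63250
|N| = √(20000² + 5000²) ≈ 20616, ∠N ≈ 14.04°
|D| = √(61750² + 63250²) ≈ 88395, ∠D ≈ 134.31°
|T| = 20616 / 88395 ≈ 0.23323
Gain = 20 log₁₀(0.23323) ≈ -12.64 dB

-12.6 dB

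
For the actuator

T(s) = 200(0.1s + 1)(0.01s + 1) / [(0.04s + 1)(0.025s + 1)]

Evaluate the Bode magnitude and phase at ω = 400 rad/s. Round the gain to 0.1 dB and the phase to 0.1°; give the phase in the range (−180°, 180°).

46.2 dB, -6.2°

At ω = 400 rad/s:
zero (1 + j400·0.1) = 1 + j40 → |·| ≈ 40.012, ∠ ≈ 88.57°
zero (1 + j400·0.01) = 1 + j4 → |·| ≈ 4.1231, ∠ ≈ 75.96°
pole (1 + j400·0.04) = 1 + j16 → |·| ≈ 16.031, ∠ ≈ 86.42°
pole (1 + j400·0.025) = 1 + j10 → |·| ≈ 10.05, ∠ ≈ 84.29°
|T| = 200 · 40.012 · 4.1231 / (16.031 · 10.05) ≈ 204.79
Gain = 20 log₁₀(204.79) ≈ 46.23 dB
∠T = (88.57° + 75.96°) − (86.42° + 84.29°) = -6.18°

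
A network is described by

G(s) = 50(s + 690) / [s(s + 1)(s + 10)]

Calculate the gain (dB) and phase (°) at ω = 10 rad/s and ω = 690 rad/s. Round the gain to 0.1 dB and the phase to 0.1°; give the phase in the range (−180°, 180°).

ω = 10: 27.7 dB, 141.5°; ω = 690: -76.6 dB, 135.9°

At s = jω = j10:
zero (s+690): 690 + j10 → |·| = √(690²+10²) = √476200 ≈ 690.07, ∠ = arctan(10/690) ≈ 0.83°
pole (s+1): 1 + j10 → |·| = √(1²+10²) = √101 ≈ 10.05, ∠ = arctan(10/1) ≈ 84.29°
pole (s+10): 10 + j10 → |·| = √(10²+10²) = √200 ≈ 14.142, ∠ = arctan(10/10) ≈ 45.00°
pole at origin: |s| = 10, ∠ = 90.00° (in denominator)
|G| = 50 · 690.07 / 1421.3 ≈ 24.276
Gain = 20 log₁₀(24.276) ≈ 27.70 dB
∠G = 0.83° − 219.29° = -218.46° ≡ 141.54° (principal value)

At s = jω = j690:
zero (s+690): 690 + j690 → |·| = √(690²+690²) = √952200 ≈ 975.81, ∠ = arctan(690/690) ≈ 45.00°
pole (s+1): 1 + j690 → |·| = √(1²+690²) = √476101 ≈ 690, ∠ = arctan(690/1) ≈ 89.92°
pole (s+10): 10 + j690 → |·| = √(10²+690²) = √476200 ≈ 690.07, ∠ = arctan(690/10) ≈ 89.17°
pole at origin: |s| = 690, ∠ = 90.00° (in denominator)
|G| = 50 · 975.81 / 3.2854e+08 ≈ 0.00014851
Gain = 20 log₁₀(0.00014851) ≈ -76.56 dB
∠G = 45.00° − 269.09° = -224.09° ≡ 135.91° (principal value)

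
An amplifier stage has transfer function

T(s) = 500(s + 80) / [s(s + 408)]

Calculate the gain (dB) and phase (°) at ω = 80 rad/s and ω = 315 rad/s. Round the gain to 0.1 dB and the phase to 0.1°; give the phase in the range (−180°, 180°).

At s = jω = j80:
zero (s+80): 80 + j80 → |·| = √(80²+80²) = √12800 ≈ 113.14, ∠ = arctan(80/80) ≈ 45.00°
pole (s+408): 408 + j80 → |·| = √(408²+80²) = √172864 ≈ 415.77, ∠ = arctan(80/408) ≈ 11.09°
pole at origin: |s| = 80, ∠ = 90.00° (in denominator)
|T| = 500 · 113.14 / 33262 ≈ 1.7007
Gain = 20 log₁₀(1.7007) ≈ 4.61 dB
∠T = 45.00° − 101.09° = -56.09°

At s = jω = j315:
zero (s+80): 80 + j315 → |·| = √(80²+315²) = √105625 ≈ 325, ∠ = arctan(315/80) ≈ 75.75°
pole (s+408): 408 + j315 → |·| = √(408²+315²) = √265689 ≈ 515.45, ∠ = arctan(315/408) ≈ 37.67°
pole at origin: |s| = 315, ∠ = 90.00° (in denominator)
|T| = 500 · 325 / 1.6237e+05 ≈ 1.0008
Gain = 20 log₁₀(1.0008) ≈ 0.01 dB
∠T = 75.75° − 127.67° = -51.92°

ω = 80: 4.6 dB, -56.1°; ω = 315: 0.0 dB, -51.9°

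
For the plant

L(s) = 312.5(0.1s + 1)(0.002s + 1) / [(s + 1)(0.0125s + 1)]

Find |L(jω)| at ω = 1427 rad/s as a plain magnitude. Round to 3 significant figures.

At ω = 1427 rad/s:
zero (1 + j1427·0.1) = 1 + j142.7 → |·| ≈ 142.7, ∠ ≈ 89.60°
zero (1 + j1427·0.002) = 1 + j2.854 → |·| ≈ 3.0241, ∠ ≈ 70.69°
pole (1 + j1427·1) = 1 + j1427 → |·| ≈ 1427, ∠ ≈ 89.96°
pole (1 + j1427·0.0125) = 1 + j17.8375 → |·| ≈ 17.866, ∠ ≈ 86.79°
|L| = 312.5 · 142.7 · 3.0241 / (1427 · 17.866) ≈ 5.2896

5.29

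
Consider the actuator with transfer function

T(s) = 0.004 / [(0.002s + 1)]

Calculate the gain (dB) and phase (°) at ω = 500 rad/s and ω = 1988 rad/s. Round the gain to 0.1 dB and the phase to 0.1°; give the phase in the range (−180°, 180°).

At ω = 500 rad/s:
pole (1 + j500·0.002) = 1 + j1 → |·| ≈ 1.4142, ∠ ≈ 45.00°
|T| = 0.004 · 1 / (1.4142) ≈ 0.0028285
Gain = 20 log₁₀(0.0028285) ≈ -50.97 dB
∠T = (0°) − (45.00°) = -45.00°

At ω = 1988 rad/s:
pole (1 + j1988·0.002) = 1 + j3.976 → |·| ≈ 4.0998, ∠ ≈ 75.88°
|T| = 0.004 · 1 / (4.0998) ≈ 0.00097566
Gain = 20 log₁₀(0.00097566) ≈ -60.21 dB
∠T = (0°) − (75.88°) = -75.88°

ω = 500: -51.0 dB, -45.0°; ω = 1988: -60.2 dB, -75.9°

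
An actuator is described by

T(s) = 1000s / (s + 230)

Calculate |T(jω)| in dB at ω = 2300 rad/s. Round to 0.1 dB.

At s = jω = j2300:
zero at origin: s = j2300 → |·| = 2300, ∠ = 90.00°
pole (s+230): 230 + j2300 → |·| = √(230²+2300²) = √5342900 ≈ 2311.5, ∠ = arctan(2300/230) ≈ 84.29°
|T| = 1000 · 2300 / 2311.5 ≈ 995.02
Gain = 20 log₁₀(995.02) ≈ 59.96 dB

60.0 dB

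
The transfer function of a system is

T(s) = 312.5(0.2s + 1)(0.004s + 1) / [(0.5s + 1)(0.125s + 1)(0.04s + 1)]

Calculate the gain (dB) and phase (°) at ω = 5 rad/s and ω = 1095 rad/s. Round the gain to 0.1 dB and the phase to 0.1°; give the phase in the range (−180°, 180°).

At ω = 5 rad/s:
zero (1 + j5·0.2) = 1 + j1 → |·| ≈ 1.4142, ∠ ≈ 45.00°
zero (1 + j5·0.004) = 1 + j0.02 → |·| ≈ 1.0002, ∠ ≈ 1.15°
pole (1 + j5·0.5) = 1 + j2.5 → |·| ≈ 2.6926, ∠ ≈ 68.20°
pole (1 + j5·0.125) = 1 + j0.625 → |·| ≈ 1.1792, ∠ ≈ 32.01°
pole (1 + j5·0.04) = 1 + j0.2 → |·| ≈ 1.0198, ∠ ≈ 11.31°
|T| = 312.5 · 1.4142 · 1.0002 / (2.6926 · 1.1792 · 1.0198) ≈ 136.51
Gain = 20 log₁₀(136.51) ≈ 42.70 dB
∠T = (45.00° + 1.15°) − (68.20° + 32.01° + 11.31°) = -65.37°

At ω = 1095 rad/s:
zero (1 + j1095·0.2) = 1 + j219 → |·| ≈ 219, ∠ ≈ 89.74°
zero (1 + j1095·0.004) = 1 + j4.38 → |·| ≈ 4.4927, ∠ ≈ 77.14°
pole (1 + j1095·0.5) = 1 + j547.5 → |·| ≈ 547.5, ∠ ≈ 89.90°
pole (1 + j1095·0.125) = 1 + j136.875 → |·| ≈ 136.88, ∠ ≈ 89.58°
pole (1 + j1095·0.04) = 1 + j43.8 → |·| ≈ 43.811, ∠ ≈ 88.69°
|T| = 312.5 · 219 · 4.4927 / (547.5 · 136.88 · 43.811) ≈ 0.093647
Gain = 20 log₁₀(0.093647) ≈ -20.57 dB
∠T = (89.74° + 77.14°) − (89.90° + 89.58° + 88.69°) = -101.29°

ω = 5: 42.7 dB, -65.4°; ω = 1095: -20.6 dB, -101.3°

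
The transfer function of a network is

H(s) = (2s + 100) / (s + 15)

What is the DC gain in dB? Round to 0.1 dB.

H(0) = 100 / 15 ≈ 6.6667
20 log₁₀(6.6667) ≈ 16.48 dB

16.5 dB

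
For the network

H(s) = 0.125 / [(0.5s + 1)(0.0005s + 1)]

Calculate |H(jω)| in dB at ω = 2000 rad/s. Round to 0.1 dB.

At ω = 2000 rad/s:
pole (1 + j2000·0.5) = 1 + j1000 → |·| ≈ 1000, ∠ ≈ 89.94°
pole (1 + j2000·0.0005) = 1 + j1 → |·| ≈ 1.4142, ∠ ≈ 45.00°
|H| = 0.125 · 1 / (1000 · 1.4142) ≈ 8.8389e-05
Gain = 20 log₁₀(8.8389e-05) ≈ -81.07 dB

-81.1 dB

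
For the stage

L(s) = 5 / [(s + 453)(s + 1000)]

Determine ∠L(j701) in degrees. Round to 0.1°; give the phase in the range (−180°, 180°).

-92.2°

At s = jω = j701:
pole (s+453): 453 + j701 → |·| = √(453²+701²) = √696610 ≈ 834.63, ∠ = arctan(701/453) ≈ 57.13°
pole (s+1000): 1000 + j701 → |·| = √(1000²+701²) = √1491401 ≈ 1221.2, ∠ = arctan(701/1000) ≈ 35.03°
∠L = 0.00° − 92.16° = -92.16°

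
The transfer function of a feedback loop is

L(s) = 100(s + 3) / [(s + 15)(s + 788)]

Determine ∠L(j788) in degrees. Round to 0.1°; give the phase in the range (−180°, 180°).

-44.1°

At s = jω = j788:
zero (s+3): 3 + j788 → |·| = √(3²+788²) = √620953 ≈ 788.01, ∠ = arctan(788/3) ≈ 89.78°
pole (s+15): 15 + j788 → |·| = √(15²+788²) = √621169 ≈ 788.14, ∠ = arctan(788/15) ≈ 88.91°
pole (s+788): 788 + j788 → |·| = √(788²+788²) = √1241888 ≈ 1114.4, ∠ = arctan(788/788) ≈ 45.00°
∠L = 89.78° − 133.91° = -44.13°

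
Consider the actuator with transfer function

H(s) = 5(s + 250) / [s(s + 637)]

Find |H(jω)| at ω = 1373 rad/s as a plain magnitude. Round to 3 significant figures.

0.00336

At s = jω = j1373:
zero (s+250): 250 + j1373 → |·| = √(250²+1373²) = √1947629 ≈ 1395.6, ∠ = arctan(1373/250) ≈ 79.68°
pole (s+637): 637 + j1373 → |·| = √(637²+1373²) = √2290898 ≈ 1513.6, ∠ = arctan(1373/637) ≈ 65.11°
pole at origin: |s| = 1373, ∠ = 90.00° (in denominator)
|H| = 5 · 1395.6 / 2.0782e+06 ≈ 0.0033577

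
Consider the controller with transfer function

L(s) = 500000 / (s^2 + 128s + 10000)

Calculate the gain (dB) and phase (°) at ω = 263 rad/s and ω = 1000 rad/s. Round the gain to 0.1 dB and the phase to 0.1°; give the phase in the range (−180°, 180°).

ω = 263: 17.3 dB, -150.4°; ω = 1000: -6.0 dB, -172.6°

At s = jω = j263:
quadratic: (j263)² + 128·j263 + 10000 = -59169 + j33664 → |·| ≈ 68075, ∠ ≈ 150.36°
|L| = 500000 / 68075 ≈ 7.3448
Gain = 20 log₁₀(7.3448) ≈ 17.32 dB
∠L = 0.00° − 150.36° = -150.36°

At s = jω = j1000:
quadratic: (j1000)² + 128·j1000 + 10000 = -990000 + j128000 → |·| ≈ 9.9824e+05, ∠ ≈ 172.63°
|L| = 500000 / 9.9824e+05 ≈ 0.50088
Gain = 20 log₁₀(0.50088) ≈ -6.01 dB
∠L = 0.00° − 172.63° = -172.63°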